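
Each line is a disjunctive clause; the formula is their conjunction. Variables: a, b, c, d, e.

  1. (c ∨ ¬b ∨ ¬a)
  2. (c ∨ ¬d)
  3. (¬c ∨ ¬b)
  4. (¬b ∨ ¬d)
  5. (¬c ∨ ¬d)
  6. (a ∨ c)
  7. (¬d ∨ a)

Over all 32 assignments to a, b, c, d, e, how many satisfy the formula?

The models are:
  a=0 b=0 c=1 d=0 e=0
  a=0 b=0 c=1 d=0 e=1
  a=1 b=0 c=0 d=0 e=0
  a=1 b=0 c=0 d=0 e=1
  a=1 b=0 c=1 d=0 e=0
  a=1 b=0 c=1 d=0 e=1
That's 6 in total.

6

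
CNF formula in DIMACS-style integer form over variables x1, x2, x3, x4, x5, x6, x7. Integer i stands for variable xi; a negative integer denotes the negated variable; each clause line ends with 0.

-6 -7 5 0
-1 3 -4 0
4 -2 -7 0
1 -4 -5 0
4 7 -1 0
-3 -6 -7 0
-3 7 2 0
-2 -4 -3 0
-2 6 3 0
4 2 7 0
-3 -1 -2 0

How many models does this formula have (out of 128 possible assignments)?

Split on x2, then x3.
  x2=1, x3=1: remaining (x1,x4,x5,x6,x7) ∈ {(0,0,0,0,0); (0,0,0,1,0); (0,0,1,0,0); (0,0,1,1,0)} — 4.
  x2=1, x3=0: remaining (x1,x4,x5,x6,x7) ∈ {(0,0,0,1,0); (0,0,1,1,0); (0,1,0,1,0)} — 3.
  x2=0, x3=1: 7 of the 32 assignments to (x1,x4,x5,x6,x7) work.
  x2=0, x3=0: 9 of the 32 assignments to (x1,x4,x5,x6,x7) work.
Total: 4 + 3 + 7 + 9 = 23.

23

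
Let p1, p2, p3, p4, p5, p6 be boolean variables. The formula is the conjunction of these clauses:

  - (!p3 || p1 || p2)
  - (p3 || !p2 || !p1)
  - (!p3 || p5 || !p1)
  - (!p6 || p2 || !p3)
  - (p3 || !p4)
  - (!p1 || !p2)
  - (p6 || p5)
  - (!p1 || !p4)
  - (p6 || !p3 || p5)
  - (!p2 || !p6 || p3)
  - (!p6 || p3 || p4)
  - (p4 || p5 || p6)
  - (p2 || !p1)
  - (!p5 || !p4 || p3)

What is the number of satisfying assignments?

Case analysis on p3 and p1:
  p3=1, p1=1: a clause becomes empty — 0.
  p3=1, p1=0: p4 free; 3 ways for (p2,p5,p6) × 2^1 = 6.
  p3=0, p1=1: a clause becomes empty — 0.
  p3=0, p1=0: remaining (p2,p4,p5,p6) ∈ {(0,0,1,0); (1,0,1,0)} — 2.
Total: 0 + 6 + 0 + 2 = 8.

8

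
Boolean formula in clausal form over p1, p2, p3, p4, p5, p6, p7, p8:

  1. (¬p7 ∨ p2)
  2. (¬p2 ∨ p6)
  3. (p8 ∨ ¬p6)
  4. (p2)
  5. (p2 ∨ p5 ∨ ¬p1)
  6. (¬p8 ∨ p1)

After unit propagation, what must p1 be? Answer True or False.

True

(p2) is a unit clause: p2 = True.
From (p6 ∨ ¬p2) and p2 = True: p6 = True.
From (p8 ∨ ¬p6) and p6 = True: p8 = True.
(p1 ∨ ¬p8): since p8 = True, the clause reduces to (p1). p1 = True.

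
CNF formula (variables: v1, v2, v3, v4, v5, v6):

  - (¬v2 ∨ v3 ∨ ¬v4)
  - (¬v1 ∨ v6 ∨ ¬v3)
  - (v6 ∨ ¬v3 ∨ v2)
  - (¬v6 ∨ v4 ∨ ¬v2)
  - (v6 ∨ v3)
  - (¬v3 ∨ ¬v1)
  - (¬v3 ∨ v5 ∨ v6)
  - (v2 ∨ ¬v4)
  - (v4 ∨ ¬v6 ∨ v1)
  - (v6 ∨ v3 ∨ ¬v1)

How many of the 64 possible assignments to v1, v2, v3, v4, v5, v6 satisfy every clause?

6

Satisfying assignments:
  v1=F v2=T v3=T v4=F v5=T v6=F
  v1=F v2=T v3=T v4=T v5=F v6=T
  v1=F v2=T v3=T v4=T v5=T v6=F
  v1=F v2=T v3=T v4=T v5=T v6=T
  v1=T v2=F v3=F v4=F v5=F v6=T
  v1=T v2=F v3=F v4=F v5=T v6=T
That's 6 in total.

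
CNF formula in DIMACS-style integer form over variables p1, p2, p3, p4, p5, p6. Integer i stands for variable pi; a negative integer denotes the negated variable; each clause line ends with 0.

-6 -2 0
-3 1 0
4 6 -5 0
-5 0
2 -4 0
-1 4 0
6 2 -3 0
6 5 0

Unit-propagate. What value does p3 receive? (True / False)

Unit clause (NOT p5) sets p5 = False.
In (p6 OR p5), p5 is now false; p6 must hold, so p6 = True.
In (NOT p2 OR NOT p6), NOT p6 is now false; NOT p2 must hold, so p2 = False.
(p2 OR NOT p4) with p2 = False leaves only NOT p4, so p4 = False.
(NOT p1 OR p4): since p4 = False, the clause reduces to (NOT p1). p1 = False.
In (p1 OR NOT p3), p1 is now false; NOT p3 must hold, so p3 = False.

False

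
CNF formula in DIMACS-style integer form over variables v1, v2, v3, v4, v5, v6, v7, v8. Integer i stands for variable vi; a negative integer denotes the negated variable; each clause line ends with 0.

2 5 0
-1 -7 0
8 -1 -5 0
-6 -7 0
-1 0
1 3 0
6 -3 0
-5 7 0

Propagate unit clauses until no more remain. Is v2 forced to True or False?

True

(~v1) stands alone — v1 = False.
(v1 \/ v3) with v1 = False leaves only v3, so v3 = True.
From (~v3 \/ v6) and v3 = True: v6 = True.
From (~v6 \/ ~v7) and v6 = True: v7 = False.
From (v7 \/ ~v5) and v7 = False: v5 = False.
(v2 \/ v5) with v5 = False leaves only v2, so v2 = True.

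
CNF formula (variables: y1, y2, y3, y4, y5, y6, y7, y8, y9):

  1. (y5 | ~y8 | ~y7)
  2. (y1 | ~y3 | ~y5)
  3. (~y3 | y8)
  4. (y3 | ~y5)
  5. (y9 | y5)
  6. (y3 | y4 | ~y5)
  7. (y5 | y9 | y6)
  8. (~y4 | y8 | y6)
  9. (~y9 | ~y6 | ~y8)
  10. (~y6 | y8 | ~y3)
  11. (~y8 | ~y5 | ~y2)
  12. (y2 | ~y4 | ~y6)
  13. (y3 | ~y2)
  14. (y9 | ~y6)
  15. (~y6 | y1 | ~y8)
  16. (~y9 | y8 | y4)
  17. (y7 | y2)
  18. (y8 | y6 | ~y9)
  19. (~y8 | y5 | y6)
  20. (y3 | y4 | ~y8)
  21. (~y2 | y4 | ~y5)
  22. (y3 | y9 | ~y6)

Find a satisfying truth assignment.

Pure literal: y1 appears only positively; assign y1 = True.
Try y2 = False.
  then y7 is forced to True.
Set y3 = True and propagate.
  then y8 is forced to True.
  then y5 is forced to True.
The remaining clauses are satisfied by y4 = True, y6 = False, y9 = True.
Check each clause:
  1. (y5 | ~y8 | ~y7) — y5 is true.
  2. (~y3 | y1 | ~y5) — y1 is true.
  3. (y8 | ~y3) — y8 is true.
  4. (y3 | ~y5) — y3 is true.
  5. (y5 | y9) — y9 is true.
  6. (y3 | ~y5 | y4) — y3 is true.
  7. (y5 | y6 | y9) — y9 is true.
  8. (~y4 | y6 | y8) — y8 is true.
  9. (~y8 | ~y6 | ~y9) — ~y6 is true.
  10. (y8 | ~y3 | ~y6) — y8 is true.
  11. (~y8 | ~y2 | ~y5) — ~y2 is true.
  12. (~y6 | y2 | ~y4) — ~y6 is true.
  13. (~y2 | y3) — y3 is true.
  14. (y9 | ~y6) — y9 is true.
  15. (~y6 | y1 | ~y8) — y1 is true.
  16. (~y9 | y4 | y8) — y8 is true.
  17. (y2 | y7) — y7 is true.
  18. (~y9 | y6 | y8) — y8 is true.
  19. (~y8 | y6 | y5) — y5 is true.
  20. (y3 | y4 | ~y8) — y3 is true.
  21. (y4 | ~y5 | ~y2) — y4 is true.
  22. (y3 | y9 | ~y6) — y9 is true.

y1 = 1, y2 = 0, y3 = 1, y4 = 1, y5 = 1, y6 = 0, y7 = 1, y8 = 1, y9 = 1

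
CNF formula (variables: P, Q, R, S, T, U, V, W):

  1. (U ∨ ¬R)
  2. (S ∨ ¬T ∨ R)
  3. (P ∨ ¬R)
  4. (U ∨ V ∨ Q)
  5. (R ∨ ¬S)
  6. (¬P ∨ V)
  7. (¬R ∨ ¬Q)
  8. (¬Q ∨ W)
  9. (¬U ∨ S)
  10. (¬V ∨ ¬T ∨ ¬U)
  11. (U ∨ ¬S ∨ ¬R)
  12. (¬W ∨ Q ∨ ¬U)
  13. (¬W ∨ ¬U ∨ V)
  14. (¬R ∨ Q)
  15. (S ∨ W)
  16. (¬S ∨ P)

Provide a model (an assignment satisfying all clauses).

P=False, Q=True, R=False, S=False, T=False, U=False, V=True, W=True

Check each clause:
  1. (U ∨ ¬R) — ¬R is true.
  2. (S ∨ R ∨ ¬T) — ¬T is true.
  3. (P ∨ ¬R) — ¬R is true.
  4. (U ∨ V ∨ Q) — Q is true.
  5. (¬S ∨ R) — ¬S is true.
  6. (V ∨ ¬P) — ¬P is true.
  7. (¬R ∨ ¬Q) — ¬R is true.
  8. (W ∨ ¬Q) — W is true.
  9. (¬U ∨ S) — ¬U is true.
  10. (¬V ∨ ¬U ∨ ¬T) — ¬U is true.
  11. (U ∨ ¬R ∨ ¬S) — ¬S is true.
  12. (¬U ∨ ¬W ∨ Q) — ¬U is true.
  13. (¬W ∨ V ∨ ¬U) — ¬U is true.
  14. (Q ∨ ¬R) — Q is true.
  15. (W ∨ S) — W is true.
  16. (P ∨ ¬S) — ¬S is true.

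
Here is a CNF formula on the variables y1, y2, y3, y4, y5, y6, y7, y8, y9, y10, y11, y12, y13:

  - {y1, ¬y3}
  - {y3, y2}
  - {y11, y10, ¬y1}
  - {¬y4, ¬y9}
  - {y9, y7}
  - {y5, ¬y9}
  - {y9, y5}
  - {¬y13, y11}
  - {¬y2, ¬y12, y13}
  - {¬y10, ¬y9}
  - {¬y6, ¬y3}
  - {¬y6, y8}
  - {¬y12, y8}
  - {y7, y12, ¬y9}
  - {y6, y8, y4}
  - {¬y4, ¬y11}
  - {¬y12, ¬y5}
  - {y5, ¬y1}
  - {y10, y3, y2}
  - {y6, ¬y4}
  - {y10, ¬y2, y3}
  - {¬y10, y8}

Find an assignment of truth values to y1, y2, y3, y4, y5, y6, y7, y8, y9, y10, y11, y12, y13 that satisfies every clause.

y7 occurs only positively in the remaining clauses — set y7 = True.
y8 occurs only positively in the remaining clauses — set y8 = True.
Try y1 = True.
  then y5 is forced to True.
  then y12 is forced to False.
Set y2 = True and propagate.
Branch on y3: take y3 = False.
  then y10 is forced to True.
  then y9 is forced to False.
For the remaining variables, y4 = False, y6 = False, y11 = True, y13 = False works.

y1=T  y2=T  y3=F  y4=F  y5=T  y6=F  y7=T  y8=T  y9=F  y10=T  y11=T  y12=F  y13=F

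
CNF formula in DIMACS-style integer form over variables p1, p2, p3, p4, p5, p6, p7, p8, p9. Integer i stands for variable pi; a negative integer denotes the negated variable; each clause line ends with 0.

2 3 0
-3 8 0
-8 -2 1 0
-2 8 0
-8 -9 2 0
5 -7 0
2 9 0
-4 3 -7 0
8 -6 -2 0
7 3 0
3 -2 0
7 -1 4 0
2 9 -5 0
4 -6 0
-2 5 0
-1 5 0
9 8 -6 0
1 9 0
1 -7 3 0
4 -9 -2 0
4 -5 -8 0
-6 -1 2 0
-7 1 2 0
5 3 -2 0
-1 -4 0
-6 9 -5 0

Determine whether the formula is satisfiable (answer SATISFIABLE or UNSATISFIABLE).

p2 = True:
  propagation gives p8=True, p1=True, p3=True, p5=True; an empty clause results — contradiction.
p2 = False:
  propagation gives p3=True, p8=True, p9=False; an empty clause results — contradiction.
Every branch closes, so no satisfying assignment exists.

UNSATISFIABLE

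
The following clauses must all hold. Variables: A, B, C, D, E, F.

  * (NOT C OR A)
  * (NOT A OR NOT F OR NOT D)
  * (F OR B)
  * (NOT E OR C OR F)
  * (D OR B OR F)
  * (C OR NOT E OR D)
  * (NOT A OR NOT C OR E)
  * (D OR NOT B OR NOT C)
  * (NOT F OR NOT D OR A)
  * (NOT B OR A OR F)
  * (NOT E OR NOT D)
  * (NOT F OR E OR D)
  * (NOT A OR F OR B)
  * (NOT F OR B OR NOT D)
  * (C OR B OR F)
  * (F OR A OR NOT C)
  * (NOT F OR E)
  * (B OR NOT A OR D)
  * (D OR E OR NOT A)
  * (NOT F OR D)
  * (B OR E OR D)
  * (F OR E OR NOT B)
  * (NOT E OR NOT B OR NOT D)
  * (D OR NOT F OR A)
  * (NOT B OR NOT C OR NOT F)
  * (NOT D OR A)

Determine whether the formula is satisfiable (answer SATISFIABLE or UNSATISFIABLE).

UNSATISFIABLE

F = True:
  propagation gives E=True, D=False; an empty clause results — contradiction.
F = False:
  propagation gives B=True, A=True, E=True, C=True; an empty clause results — contradiction.
Every branch closes, so no satisfying assignment exists.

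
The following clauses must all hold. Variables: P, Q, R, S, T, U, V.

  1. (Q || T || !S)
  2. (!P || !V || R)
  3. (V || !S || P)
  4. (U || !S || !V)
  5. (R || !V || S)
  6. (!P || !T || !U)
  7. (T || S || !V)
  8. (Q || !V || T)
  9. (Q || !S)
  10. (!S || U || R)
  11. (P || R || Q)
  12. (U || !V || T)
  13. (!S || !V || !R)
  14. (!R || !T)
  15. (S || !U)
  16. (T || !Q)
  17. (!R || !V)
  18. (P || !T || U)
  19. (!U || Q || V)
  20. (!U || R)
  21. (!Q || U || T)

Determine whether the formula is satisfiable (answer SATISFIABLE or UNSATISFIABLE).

SATISFIABLE

Try P = False.
Branch on Q: take Q = False.
  then S is forced to False.
  then R is forced to True.
  then T is forced to False.
  then V is forced to False.
  then U is forced to False.
Every clause has at least one true literal under this assignment.
So P=False, Q=False, R=True, S=False, T=False, U=False, V=False is a satisfying assignment.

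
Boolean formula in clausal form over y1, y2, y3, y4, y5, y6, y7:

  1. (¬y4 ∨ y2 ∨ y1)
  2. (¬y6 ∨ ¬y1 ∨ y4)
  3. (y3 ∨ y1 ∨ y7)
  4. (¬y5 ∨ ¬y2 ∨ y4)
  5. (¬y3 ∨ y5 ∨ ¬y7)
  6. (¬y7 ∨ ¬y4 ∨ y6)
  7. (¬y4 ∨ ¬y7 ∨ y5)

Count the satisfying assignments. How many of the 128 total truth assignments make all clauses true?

Split on y4, then y7.
  y4=1, y7=1: y3 free; 3 ways for (y1,y2,y5,y6) × 2^1 = 6.
  y4=1, y7=0: y5, y6 free; 5 ways for (y1,y2,y3) × 2^2 = 20.
  y4=0, y7=1: 12 of the 32 assignments to (y1,y2,y3,y5,y6) work.
  y4=0, y7=0: 12 of the 32 assignments to (y1,y2,y3,y5,y6) work.
Total: 6 + 20 + 12 + 12 = 50.

50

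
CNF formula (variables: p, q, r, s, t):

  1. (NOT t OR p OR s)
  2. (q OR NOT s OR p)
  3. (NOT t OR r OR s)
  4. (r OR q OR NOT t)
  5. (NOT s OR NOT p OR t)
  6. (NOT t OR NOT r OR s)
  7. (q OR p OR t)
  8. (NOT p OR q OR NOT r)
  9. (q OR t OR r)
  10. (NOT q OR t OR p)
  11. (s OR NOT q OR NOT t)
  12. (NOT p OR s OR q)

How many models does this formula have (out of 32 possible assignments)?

6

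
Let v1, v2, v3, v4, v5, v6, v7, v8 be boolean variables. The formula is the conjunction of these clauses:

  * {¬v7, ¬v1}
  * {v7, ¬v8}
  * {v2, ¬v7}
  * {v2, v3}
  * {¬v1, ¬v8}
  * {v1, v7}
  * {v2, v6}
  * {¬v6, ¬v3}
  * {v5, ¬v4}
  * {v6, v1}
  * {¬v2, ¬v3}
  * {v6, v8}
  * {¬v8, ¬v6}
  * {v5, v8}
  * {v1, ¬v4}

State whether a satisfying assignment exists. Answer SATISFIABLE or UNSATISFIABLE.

SATISFIABLE

v4 occurs only negated in the remaining clauses — set v4 = False.
v5 occurs only positively in the remaining clauses — set v5 = True.
Set v1 = False and propagate.
  then v7 is forced to True.
  then v2 is forced to True.
  then v6 is forced to True.
  then v3 is forced to False.
  then v8 is forced to False.
Every clause has at least one true literal under this assignment.
So v1 = False  v2 = True  v3 = False  v4 = False  v5 = True  v6 = True  v7 = True  v8 = False is a satisfying assignment.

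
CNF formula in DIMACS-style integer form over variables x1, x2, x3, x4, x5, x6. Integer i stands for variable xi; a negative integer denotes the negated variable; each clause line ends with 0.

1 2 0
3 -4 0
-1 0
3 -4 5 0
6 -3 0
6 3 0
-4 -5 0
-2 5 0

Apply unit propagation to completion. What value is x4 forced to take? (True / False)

False

Unit clause (~x1) sets x1 = False.
(x2 \/ x1): since x1 = False, the clause reduces to (x2). x2 = True.
From (~x2 \/ x5) and x2 = True: x5 = True.
From (~x4 \/ ~x5) and x5 = True: x4 = False.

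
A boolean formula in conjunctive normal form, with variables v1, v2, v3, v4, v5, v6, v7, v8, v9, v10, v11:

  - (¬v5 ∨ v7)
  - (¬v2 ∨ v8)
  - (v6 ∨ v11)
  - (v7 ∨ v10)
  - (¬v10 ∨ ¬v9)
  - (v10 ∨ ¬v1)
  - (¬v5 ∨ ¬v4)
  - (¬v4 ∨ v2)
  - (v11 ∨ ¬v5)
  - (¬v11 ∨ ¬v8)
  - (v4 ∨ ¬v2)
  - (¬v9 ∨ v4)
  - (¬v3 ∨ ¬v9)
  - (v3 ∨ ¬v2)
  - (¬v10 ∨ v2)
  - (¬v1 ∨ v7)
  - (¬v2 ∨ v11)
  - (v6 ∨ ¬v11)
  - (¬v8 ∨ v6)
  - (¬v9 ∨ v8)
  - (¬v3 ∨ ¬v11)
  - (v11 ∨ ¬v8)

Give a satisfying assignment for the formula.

v1 occurs only negated in the remaining clauses — set v1 = False.
v5 occurs only negated in the remaining clauses — set v5 = False.
Try v2 = False.
  then v4 is forced to False.
  then v9 is forced to False.
  then v10 is forced to False.
  then v7 is forced to True.
Set v3 = False and propagate.
For the remaining variables, v6 = True, v8 = False, v11 = True works.
Every clause has at least one true literal under this assignment.

v1=F  v2=F  v3=F  v4=F  v5=F  v6=T  v7=T  v8=F  v9=F  v10=F  v11=T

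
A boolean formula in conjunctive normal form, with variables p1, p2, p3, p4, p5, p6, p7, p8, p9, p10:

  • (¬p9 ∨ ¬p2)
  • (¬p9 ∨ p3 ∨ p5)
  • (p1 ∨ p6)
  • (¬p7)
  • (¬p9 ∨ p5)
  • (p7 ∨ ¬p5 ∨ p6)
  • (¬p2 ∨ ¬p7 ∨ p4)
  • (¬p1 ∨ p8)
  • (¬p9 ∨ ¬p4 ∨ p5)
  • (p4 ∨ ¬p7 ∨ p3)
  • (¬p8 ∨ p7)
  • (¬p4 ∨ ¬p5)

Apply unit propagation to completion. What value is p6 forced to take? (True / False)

Unit clause (¬p7) sets p7 = False.
(p7 ∨ ¬p8): since p7 = False, the clause reduces to (¬p8). p8 = False.
In (¬p1 ∨ p8), p8 is now false; ¬p1 must hold, so p1 = False.
In (p6 ∨ p1), p1 is now false; p6 must hold, so p6 = True.

True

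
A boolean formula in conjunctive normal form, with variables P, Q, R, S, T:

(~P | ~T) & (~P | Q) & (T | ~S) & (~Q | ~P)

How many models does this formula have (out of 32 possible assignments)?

12

Case analysis on P and Q:
  P=T, Q=T: a clause becomes empty — 0.
  P=T, Q=F: a clause becomes empty — 0.
  P=F, Q=T: R free; 3 ways for (S,T) × 2^1 = 6.
  P=F, Q=F: R free; 3 ways for (S,T) × 2^1 = 6.
Total: 0 + 0 + 6 + 6 = 12.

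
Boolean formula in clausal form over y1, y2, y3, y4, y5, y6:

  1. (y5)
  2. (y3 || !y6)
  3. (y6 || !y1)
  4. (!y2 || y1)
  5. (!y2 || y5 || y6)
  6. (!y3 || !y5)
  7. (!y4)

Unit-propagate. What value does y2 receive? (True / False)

False

(y5) stands alone — y5 = True.
(!y3 || !y5) with y5 = True leaves only !y3, so y3 = False.
(!y6 || y3): since y3 = False, the clause reduces to (!y6). y6 = False.
From (y6 || !y1) and y6 = False: y1 = False.
(y1 || !y2) with y1 = False leaves only !y2, so y2 = False.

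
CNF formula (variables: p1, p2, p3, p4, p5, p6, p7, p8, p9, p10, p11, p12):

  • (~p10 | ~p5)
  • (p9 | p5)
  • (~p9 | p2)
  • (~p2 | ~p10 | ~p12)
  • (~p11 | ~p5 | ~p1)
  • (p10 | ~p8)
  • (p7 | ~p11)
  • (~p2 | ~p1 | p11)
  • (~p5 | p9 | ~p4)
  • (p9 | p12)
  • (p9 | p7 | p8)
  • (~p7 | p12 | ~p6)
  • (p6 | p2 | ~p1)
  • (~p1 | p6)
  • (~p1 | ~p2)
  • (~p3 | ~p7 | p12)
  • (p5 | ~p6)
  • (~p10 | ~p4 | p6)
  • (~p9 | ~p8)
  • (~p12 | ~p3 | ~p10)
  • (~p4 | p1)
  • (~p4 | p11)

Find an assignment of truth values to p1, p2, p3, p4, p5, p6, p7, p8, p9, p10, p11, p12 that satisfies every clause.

p1=False  p2=True  p3=True  p4=False  p5=True  p6=True  p7=True  p8=False  p9=False  p10=False  p11=False  p12=True

Pure literal: p4 appears only negated; assign p4 = False.
Try p1 = False.
The remaining clauses are satisfied by p2 = True, p3 = True, p5 = True, p6 = True, p7 = True, p8 = False, p9 = False, p10 = False, p11 = False, p12 = True.
Every clause has at least one true literal under this assignment.
Check each clause:
  1. (~p10 | ~p5) — ~p10 is true.
  2. (p5 | p9) — p5 is true.
  3. (~p9 | p2) — p2 is true.
  4. (~p10 | ~p2 | ~p12) — ~p10 is true.
  5. (~p1 | ~p5 | ~p11) — ~p11 is true.
  6. (p10 | ~p8) — ~p8 is true.
  7. (~p11 | p7) — ~p11 is true.
  8. (~p2 | p11 | ~p1) — ~p1 is true.
  9. (p9 | ~p5 | ~p4) — ~p4 is true.
  10. (p9 | p12) — p12 is true.
  11. (p7 | p8 | p9) — p7 is true.
  12. (p12 | ~p7 | ~p6) — p12 is true.
  13. (p6 | ~p1 | p2) — p2 is true.
  14. (p6 | ~p1) — p6 is true.
  15. (~p2 | ~p1) — ~p1 is true.
  16. (~p7 | p12 | ~p3) — p12 is true.
  17. (~p6 | p5) — p5 is true.
  18. (~p10 | ~p4 | p6) — ~p4 is true.
  19. (~p9 | ~p8) — ~p8 is true.
  20. (~p10 | ~p12 | ~p3) — ~p10 is true.
  21. (p1 | ~p4) — ~p4 is true.
  22. (p11 | ~p4) — ~p4 is true.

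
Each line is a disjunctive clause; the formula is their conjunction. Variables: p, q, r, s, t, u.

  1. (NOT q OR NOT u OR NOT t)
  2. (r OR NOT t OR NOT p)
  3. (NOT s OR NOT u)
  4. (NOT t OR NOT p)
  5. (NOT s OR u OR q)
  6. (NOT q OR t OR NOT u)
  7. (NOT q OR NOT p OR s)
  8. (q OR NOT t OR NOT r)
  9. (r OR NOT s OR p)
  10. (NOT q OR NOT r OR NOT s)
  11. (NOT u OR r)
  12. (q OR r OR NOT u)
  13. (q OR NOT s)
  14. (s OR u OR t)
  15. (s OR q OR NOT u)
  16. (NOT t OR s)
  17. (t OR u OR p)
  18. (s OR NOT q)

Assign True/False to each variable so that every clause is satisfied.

p=1  q=1  r=0  s=1  t=0  u=0

Try p = True.
  then t is forced to False.
Branch on q: take q = True.
  then u is forced to False.
  then s is forced to True.
  then r is forced to False.
Every clause has at least one true literal under this assignment.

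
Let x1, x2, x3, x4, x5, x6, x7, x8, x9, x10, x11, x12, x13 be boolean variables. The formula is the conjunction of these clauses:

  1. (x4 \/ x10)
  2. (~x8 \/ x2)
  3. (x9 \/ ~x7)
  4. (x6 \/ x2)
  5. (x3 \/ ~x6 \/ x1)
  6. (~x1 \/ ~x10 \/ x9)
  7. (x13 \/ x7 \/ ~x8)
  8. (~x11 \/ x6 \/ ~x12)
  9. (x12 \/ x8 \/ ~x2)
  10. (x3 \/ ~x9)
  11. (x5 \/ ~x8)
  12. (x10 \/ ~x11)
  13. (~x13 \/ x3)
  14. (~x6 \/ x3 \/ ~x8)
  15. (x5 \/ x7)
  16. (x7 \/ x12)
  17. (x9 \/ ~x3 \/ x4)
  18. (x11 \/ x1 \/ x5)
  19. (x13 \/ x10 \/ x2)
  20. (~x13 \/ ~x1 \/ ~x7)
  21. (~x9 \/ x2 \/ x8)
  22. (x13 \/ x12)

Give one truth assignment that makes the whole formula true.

x1=False, x2=True, x3=True, x4=True, x5=True, x6=True, x7=True, x8=True, x9=True, x10=True, x11=False, x12=True, x13=True

Check each clause:
  1. (x10 \/ x4) — x10 is true.
  2. (x2 \/ ~x8) — x2 is true.
  3. (~x7 \/ x9) — x9 is true.
  4. (x2 \/ x6) — x2 is true.
  5. (x1 \/ x3 \/ ~x6) — x3 is true.
  6. (~x1 \/ x9 \/ ~x10) — x9 is true.
  7. (x7 \/ x13 \/ ~x8) — x13 is true.
  8. (x6 \/ ~x12 \/ ~x11) — ~x11 is true.
  9. (x8 \/ ~x2 \/ x12) — x8 is true.
  10. (~x9 \/ x3) — x3 is true.
  11. (~x8 \/ x5) — x5 is true.
  12. (~x11 \/ x10) — x10 is true.
  13. (~x13 \/ x3) — x3 is true.
  14. (~x6 \/ x3 \/ ~x8) — x3 is true.
  15. (x7 \/ x5) — x5 is true.
  16. (x7 \/ x12) — x12 is true.
  17. (~x3 \/ x9 \/ x4) — x9 is true.
  18. (x1 \/ x5 \/ x11) — x5 is true.
  19. (x10 \/ x2 \/ x13) — x10 is true.
  20. (~x7 \/ ~x1 \/ ~x13) — ~x1 is true.
  21. (~x9 \/ x2 \/ x8) — x8 is true.
  22. (x13 \/ x12) — x12 is true.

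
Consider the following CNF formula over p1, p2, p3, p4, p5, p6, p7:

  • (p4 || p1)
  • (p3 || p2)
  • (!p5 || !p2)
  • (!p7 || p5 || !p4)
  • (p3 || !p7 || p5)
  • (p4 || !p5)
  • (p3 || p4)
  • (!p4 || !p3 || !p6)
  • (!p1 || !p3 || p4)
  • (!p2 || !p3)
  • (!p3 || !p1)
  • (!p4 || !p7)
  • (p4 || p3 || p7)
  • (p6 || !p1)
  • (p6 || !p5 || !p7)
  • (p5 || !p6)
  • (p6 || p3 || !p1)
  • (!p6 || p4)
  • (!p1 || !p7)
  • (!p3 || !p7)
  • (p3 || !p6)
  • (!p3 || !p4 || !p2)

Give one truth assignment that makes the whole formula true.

Try p1 = False.
  then p4 is forced to True.
  then p7 is forced to False.
Set p2 = False and propagate.
  then p3 is forced to True.
  then p6 is forced to False.
p5 is now unconstrained; take p5 = True.
Every clause has at least one true literal under this assignment.

p1=False, p2=False, p3=True, p4=True, p5=True, p6=False, p7=False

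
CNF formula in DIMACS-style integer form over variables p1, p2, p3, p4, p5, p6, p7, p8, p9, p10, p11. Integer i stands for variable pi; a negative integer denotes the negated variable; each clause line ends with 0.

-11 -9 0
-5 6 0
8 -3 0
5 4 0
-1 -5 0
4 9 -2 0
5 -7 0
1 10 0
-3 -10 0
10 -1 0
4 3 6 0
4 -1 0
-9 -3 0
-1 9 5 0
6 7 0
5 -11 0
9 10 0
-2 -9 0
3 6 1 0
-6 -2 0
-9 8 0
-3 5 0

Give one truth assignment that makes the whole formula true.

p1 = False  p2 = False  p3 = False  p4 = False  p5 = True  p6 = True  p7 = False  p8 = True  p9 = False  p10 = True  p11 = False

Check each clause:
  1. (!p9 || !p11) — !p11 is true.
  2. (p6 || !p5) — p6 is true.
  3. (p8 || !p3) — p8 is true.
  4. (p5 || p4) — p5 is true.
  5. (!p1 || !p5) — !p1 is true.
  6. (p9 || p4 || !p2) — !p2 is true.
  7. (!p7 || p5) — !p7 is true.
  8. (p10 || p1) — p10 is true.
  9. (!p10 || !p3) — !p3 is true.
  10. (p10 || !p1) — p10 is true.
  11. (p3 || p6 || p4) — p6 is true.
  12. (!p1 || p4) — !p1 is true.
  13. (!p3 || !p9) — !p3 is true.
  14. (!p1 || p5 || p9) — p5 is true.
  15. (p6 || p7) — p6 is true.
  16. (p5 || !p11) — !p11 is true.
  17. (p10 || p9) — p10 is true.
  18. (!p9 || !p2) — !p2 is true.
  19. (p6 || p1 || p3) — p6 is true.
  20. (!p6 || !p2) — !p2 is true.
  21. (p8 || !p9) — p8 is true.
  22. (!p3 || p5) — !p3 is true.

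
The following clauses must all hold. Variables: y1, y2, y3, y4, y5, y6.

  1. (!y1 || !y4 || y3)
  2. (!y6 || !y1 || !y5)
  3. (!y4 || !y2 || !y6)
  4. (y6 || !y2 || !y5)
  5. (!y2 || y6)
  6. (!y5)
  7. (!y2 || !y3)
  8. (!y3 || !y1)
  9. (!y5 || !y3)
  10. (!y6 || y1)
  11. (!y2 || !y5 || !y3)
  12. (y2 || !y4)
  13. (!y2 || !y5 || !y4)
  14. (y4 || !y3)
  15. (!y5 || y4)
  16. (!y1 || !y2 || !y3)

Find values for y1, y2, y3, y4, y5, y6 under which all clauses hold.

(!y5) is a unit clause, so y5 = False.
Try y1 = False.
  then y6 is forced to False.
  then y2 is forced to False.
  then y4 is forced to False.
  then y3 is forced to False.
Check each clause:
  1. (!y4 || !y1 || y3) — !y4 is true.
  2. (!y1 || !y6 || !y5) — !y6 is true.
  3. (!y6 || !y2 || !y4) — !y6 is true.
  4. (!y5 || !y2 || y6) — !y5 is true.
  5. (y6 || !y2) — !y2 is true.
  6. (!y5) — !y5 is true.
  7. (!y3 || !y2) — !y3 is true.
  8. (!y1 || !y3) — !y3 is true.
  9. (!y3 || !y5) — !y5 is true.
  10. (!y6 || y1) — !y6 is true.
  11. (!y2 || !y3 || !y5) — !y5 is true.
  12. (!y4 || y2) — !y4 is true.
  13. (!y5 || !y4 || !y2) — !y5 is true.
  14. (!y3 || y4) — !y3 is true.
  15. (!y5 || y4) — !y5 is true.
  16. (!y2 || !y1 || !y3) — !y3 is true.

y1=F, y2=F, y3=F, y4=F, y5=F, y6=F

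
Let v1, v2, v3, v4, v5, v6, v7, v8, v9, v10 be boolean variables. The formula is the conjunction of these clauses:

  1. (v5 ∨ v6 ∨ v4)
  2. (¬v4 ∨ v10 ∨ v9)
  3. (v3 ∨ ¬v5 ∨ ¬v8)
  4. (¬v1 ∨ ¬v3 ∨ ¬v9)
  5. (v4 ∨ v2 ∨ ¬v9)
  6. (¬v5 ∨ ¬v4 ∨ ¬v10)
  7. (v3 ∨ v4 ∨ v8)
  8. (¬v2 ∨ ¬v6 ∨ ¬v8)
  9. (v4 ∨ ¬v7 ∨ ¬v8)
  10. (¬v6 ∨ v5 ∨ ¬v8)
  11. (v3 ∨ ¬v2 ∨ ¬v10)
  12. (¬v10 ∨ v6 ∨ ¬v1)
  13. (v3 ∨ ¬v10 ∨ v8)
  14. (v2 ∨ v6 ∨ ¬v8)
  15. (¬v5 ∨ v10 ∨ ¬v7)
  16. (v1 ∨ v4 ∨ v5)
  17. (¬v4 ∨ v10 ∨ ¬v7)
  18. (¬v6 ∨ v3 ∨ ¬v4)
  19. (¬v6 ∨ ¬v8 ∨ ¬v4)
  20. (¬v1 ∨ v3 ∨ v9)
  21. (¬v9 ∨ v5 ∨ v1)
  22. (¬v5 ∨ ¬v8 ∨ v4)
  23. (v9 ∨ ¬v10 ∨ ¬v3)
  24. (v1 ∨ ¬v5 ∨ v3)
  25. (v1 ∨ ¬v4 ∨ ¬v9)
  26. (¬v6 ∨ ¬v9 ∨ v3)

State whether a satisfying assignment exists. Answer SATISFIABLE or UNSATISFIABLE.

SATISFIABLE

v7 occurs only negated in the remaining clauses — set v7 = False.
Branch on v1: take v1 = True.
The remaining clauses are satisfied by v2 = True, v3 = True, v4 = False, v5 = True, v6 = False, v8 = False, v9 = False, v10 = False.
So v1=T, v2=T, v3=T, v4=F, v5=T, v6=F, v7=F, v8=F, v9=F, v10=F is a satisfying assignment.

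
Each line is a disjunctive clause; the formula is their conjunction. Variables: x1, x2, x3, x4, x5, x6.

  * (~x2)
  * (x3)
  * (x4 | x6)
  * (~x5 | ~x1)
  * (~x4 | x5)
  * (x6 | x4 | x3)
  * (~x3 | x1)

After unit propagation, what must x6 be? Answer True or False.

True

(~x2) is a unit clause: x2 = False.
(x3) stands alone — x3 = True.
(~x3 | x1): since x3 = True, the clause reduces to (x1). x1 = True.
In (~x5 | ~x1), ~x1 is now false; ~x5 must hold, so x5 = False.
From (x5 | ~x4) and x5 = False: x4 = False.
In (x6 | x4), x4 is now false; x6 must hold, so x6 = True.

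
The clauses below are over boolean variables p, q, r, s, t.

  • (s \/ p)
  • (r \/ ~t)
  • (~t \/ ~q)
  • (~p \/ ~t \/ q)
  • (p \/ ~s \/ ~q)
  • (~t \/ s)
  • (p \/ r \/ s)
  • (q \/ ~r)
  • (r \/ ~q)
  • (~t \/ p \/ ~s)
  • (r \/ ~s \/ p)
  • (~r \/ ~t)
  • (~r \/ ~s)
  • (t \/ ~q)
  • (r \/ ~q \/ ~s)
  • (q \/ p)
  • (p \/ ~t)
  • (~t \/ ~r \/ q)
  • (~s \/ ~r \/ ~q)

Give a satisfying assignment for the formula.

p = T  q = F  r = F  s = F  t = F

Check each clause:
  1. (s \/ p) — p is true.
  2. (~t \/ r) — ~t is true.
  3. (~q \/ ~t) — ~t is true.
  4. (~p \/ ~t \/ q) — ~t is true.
  5. (p \/ ~q \/ ~s) — p is true.
  6. (~t \/ s) — ~t is true.
  7. (s \/ p \/ r) — p is true.
  8. (~r \/ q) — ~r is true.
  9. (r \/ ~q) — ~q is true.
  10. (~s \/ ~t \/ p) — p is true.
  11. (p \/ r \/ ~s) — p is true.
  12. (~t \/ ~r) — ~t is true.
  13. (~r \/ ~s) — ~s is true.
  14. (t \/ ~q) — ~q is true.
  15. (~q \/ ~s \/ r) — ~s is true.
  16. (p \/ q) — p is true.
  17. (p \/ ~t) — p is true.
  18. (q \/ ~r \/ ~t) — ~t is true.
  19. (~r \/ ~q \/ ~s) — ~s is true.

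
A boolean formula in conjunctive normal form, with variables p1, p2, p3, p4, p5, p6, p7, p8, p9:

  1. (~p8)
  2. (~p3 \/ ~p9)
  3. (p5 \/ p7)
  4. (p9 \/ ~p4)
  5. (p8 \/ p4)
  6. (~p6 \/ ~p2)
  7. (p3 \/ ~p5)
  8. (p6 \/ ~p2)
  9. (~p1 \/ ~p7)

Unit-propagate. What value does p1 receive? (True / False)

False

(~p8) is a unit clause: p8 = False.
From (p8 \/ p4) and p8 = False: p4 = True.
From (~p4 \/ p9) and p4 = True: p9 = True.
(~p3 \/ ~p9) with p9 = True leaves only ~p3, so p3 = False.
In (p3 \/ ~p5), p3 is now false; ~p5 must hold, so p5 = False.
From (p5 \/ p7) and p5 = False: p7 = True.
In (~p1 \/ ~p7), ~p7 is now false; ~p1 must hold, so p1 = False.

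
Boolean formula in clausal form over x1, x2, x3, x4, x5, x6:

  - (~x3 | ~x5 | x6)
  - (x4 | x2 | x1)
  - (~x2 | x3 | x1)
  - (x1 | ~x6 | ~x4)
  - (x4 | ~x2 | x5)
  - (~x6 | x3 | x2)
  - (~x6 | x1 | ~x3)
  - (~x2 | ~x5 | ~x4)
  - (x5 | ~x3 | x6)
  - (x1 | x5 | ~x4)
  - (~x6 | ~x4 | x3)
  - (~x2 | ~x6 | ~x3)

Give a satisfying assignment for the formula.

x1=True, x2=False, x3=True, x4=False, x5=False, x6=True

x1 occurs only positively in the remaining clauses — set x1 = True.
Try x2 = False.
Set x3 = True and propagate.
For the remaining variables, x4 = False, x5 = False, x6 = True works.
Every clause has at least one true literal under this assignment.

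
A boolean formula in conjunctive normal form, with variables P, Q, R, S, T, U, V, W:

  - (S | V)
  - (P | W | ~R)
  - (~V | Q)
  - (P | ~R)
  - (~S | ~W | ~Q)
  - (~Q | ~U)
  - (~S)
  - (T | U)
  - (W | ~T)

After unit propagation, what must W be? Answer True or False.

Unit clause (~S) sets S = False.
From (V | S) and S = False: V = True.
In (Q | ~V), ~V is now false; Q must hold, so Q = True.
In (~Q | ~U), ~Q is now false; ~U must hold, so U = False.
(T | U): since U = False, the clause reduces to (T). T = True.
From (~T | W) and T = True: W = True.

True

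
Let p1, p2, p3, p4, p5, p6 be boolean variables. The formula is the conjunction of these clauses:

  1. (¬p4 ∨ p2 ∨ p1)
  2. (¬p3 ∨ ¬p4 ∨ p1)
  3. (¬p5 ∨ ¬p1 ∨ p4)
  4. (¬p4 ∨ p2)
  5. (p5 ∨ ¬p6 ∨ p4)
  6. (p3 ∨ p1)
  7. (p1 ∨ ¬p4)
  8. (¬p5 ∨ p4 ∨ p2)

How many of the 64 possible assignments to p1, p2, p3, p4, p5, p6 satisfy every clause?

16

Split on p4, then p1.
  p4=1, p1=1: forces p2=1; p3, p5, p6 free → 2^3 = 8.
  p4=1, p1=0: a clause becomes empty — 0.
  p4=0, p1=1: remaining (p2,p3,p5,p6) ∈ {(0,0,0,0); (0,1,0,0); (1,0,0,0); (1,1,0,0)} — 4.
  p4=0, p1=0: remaining (p2,p3,p5,p6) ∈ {(0,1,0,0); (1,1,0,0); (1,1,1,0); (1,1,1,1)} — 4.
Total: 8 + 0 + 4 + 4 = 16.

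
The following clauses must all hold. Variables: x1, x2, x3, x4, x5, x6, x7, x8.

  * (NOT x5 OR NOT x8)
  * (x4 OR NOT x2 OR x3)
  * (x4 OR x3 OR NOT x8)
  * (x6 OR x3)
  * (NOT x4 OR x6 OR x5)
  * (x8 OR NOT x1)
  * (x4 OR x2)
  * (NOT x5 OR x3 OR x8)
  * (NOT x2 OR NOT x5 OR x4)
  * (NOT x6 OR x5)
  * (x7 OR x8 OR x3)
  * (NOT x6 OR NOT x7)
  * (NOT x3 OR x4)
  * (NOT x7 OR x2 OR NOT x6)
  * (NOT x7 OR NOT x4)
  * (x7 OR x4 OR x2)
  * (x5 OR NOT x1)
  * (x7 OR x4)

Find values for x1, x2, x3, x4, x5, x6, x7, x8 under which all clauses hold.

x1=False  x2=True  x3=True  x4=True  x5=True  x6=False  x7=False  x8=False

Check each clause:
  1. (NOT x5 OR NOT x8) — NOT x8 is true.
  2. (x4 OR x3 OR NOT x2) — x3 is true.
  3. (NOT x8 OR x4 OR x3) — NOT x8 is true.
  4. (x6 OR x3) — x3 is true.
  5. (x5 OR NOT x4 OR x6) — x5 is true.
  6. (NOT x1 OR x8) — NOT x1 is true.
  7. (x2 OR x4) — x2 is true.
  8. (x8 OR NOT x5 OR x3) — x3 is true.
  9. (NOT x5 OR NOT x2 OR x4) — x4 is true.
  10. (x5 OR NOT x6) — NOT x6 is true.
  11. (x7 OR x3 OR x8) — x3 is true.
  12. (NOT x7 OR NOT x6) — NOT x7 is true.
  13. (x4 OR NOT x3) — x4 is true.
  14. (NOT x7 OR x2 OR NOT x6) — NOT x7 is true.
  15. (NOT x7 OR NOT x4) — NOT x7 is true.
  16. (x7 OR x4 OR x2) — x2 is true.
  17. (x5 OR NOT x1) — x5 is true.
  18. (x4 OR x7) — x4 is true.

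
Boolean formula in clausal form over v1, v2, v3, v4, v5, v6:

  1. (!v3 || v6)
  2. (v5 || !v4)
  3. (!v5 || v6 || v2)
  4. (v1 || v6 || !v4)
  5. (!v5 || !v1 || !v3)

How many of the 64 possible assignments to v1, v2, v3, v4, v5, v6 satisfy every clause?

Split on v5, then v6.
  v5=1, v6=1: v2, v4 free; 3 ways for (v1,v3) × 2^2 = 12.
  v5=1, v6=0: remaining (v1,v2,v3,v4) ∈ {(0,1,0,0); (1,1,0,0); (1,1,0,1)} — 3.
  v5=0, v6=1: forces v4=0; v1, v2, v3 free → 2^3 = 8.
  v5=0, v6=0: remaining (v1,v2,v3,v4) ∈ {(0,0,0,0); (0,1,0,0); (1,0,0,0); (1,1,0,0)} — 4.
Total: 12 + 3 + 8 + 4 = 27.

27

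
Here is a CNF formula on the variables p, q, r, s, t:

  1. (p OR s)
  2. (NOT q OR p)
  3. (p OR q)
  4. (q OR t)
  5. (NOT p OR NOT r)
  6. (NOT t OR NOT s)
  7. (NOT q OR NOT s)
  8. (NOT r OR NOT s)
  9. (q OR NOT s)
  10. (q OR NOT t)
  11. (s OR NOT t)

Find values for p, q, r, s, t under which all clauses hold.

r occurs only negated in the remaining clauses — set r = False.
Set p = True and propagate.
Set q = True and propagate.
  then s is forced to False.
  then t is forced to False.
Every clause has at least one true literal under this assignment.
Check each clause:
  1. (p OR s) — p is true.
  2. (NOT q OR p) — p is true.
  3. (p OR q) — p is true.
  4. (q OR t) — q is true.
  5. (NOT p OR NOT r) — NOT r is true.
  6. (NOT s OR NOT t) — NOT t is true.
  7. (NOT s OR NOT q) — NOT s is true.
  8. (NOT s OR NOT r) — NOT s is true.
  9. (q OR NOT s) — q is true.
  10. (q OR NOT t) — q is true.
  11. (NOT t OR s) — NOT t is true.

p=T, q=T, r=F, s=F, t=F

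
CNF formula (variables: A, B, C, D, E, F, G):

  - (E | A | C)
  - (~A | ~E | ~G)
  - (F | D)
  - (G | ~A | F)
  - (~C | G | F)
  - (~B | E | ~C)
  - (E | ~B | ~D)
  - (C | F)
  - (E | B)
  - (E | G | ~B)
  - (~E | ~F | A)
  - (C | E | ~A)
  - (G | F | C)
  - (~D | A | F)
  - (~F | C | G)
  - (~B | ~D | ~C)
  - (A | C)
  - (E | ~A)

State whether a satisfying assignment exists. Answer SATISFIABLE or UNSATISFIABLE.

SATISFIABLE

Set A = True and propagate.
  then E is forced to True.
  then G is forced to False.
  then F is forced to True.
  then C is forced to True.
Set B = False and propagate.
D is now unconstrained; take D = True.
So A=1, B=0, C=1, D=1, E=1, F=1, G=0 is a satisfying assignment.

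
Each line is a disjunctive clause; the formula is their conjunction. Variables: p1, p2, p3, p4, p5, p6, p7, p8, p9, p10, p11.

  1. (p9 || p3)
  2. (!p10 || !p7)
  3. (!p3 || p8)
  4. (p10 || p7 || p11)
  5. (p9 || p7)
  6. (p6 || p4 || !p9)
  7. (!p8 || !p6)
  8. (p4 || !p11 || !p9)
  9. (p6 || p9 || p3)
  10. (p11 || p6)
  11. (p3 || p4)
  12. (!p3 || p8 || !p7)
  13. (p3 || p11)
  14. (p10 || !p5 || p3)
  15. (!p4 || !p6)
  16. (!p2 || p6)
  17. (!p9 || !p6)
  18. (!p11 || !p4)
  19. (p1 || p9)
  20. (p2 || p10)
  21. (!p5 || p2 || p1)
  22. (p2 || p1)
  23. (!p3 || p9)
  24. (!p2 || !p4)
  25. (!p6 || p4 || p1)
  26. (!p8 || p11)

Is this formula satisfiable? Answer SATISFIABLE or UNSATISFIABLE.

p3 = True:
  propagation gives p8=True, p6=False, p11=True, p2=False; an empty clause results — contradiction.
p3 = False:
  propagation gives p9=True, p4=True, p11=True; an empty clause results — contradiction.
Every branch closes, so no satisfying assignment exists.

UNSATISFIABLE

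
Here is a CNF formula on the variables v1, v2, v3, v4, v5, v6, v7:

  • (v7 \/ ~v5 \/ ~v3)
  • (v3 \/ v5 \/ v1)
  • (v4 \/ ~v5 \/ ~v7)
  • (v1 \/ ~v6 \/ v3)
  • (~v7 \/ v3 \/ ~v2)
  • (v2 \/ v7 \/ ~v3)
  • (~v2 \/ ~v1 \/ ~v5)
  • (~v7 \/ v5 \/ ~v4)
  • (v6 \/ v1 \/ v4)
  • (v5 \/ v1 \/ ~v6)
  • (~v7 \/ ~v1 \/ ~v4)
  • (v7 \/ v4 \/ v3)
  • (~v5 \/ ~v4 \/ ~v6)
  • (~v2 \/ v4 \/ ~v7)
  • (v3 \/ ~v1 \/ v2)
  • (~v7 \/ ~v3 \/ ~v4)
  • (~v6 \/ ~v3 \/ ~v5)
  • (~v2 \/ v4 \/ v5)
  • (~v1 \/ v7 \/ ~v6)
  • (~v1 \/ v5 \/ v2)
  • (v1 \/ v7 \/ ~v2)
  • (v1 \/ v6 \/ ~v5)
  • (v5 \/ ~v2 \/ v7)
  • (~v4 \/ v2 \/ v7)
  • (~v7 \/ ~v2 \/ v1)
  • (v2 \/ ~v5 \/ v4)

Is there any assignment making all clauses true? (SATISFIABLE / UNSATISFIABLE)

UNSATISFIABLE

v7 = True:
  v5 = True:
    propagation gives v4=True, v1=False, v6=False; an empty clause results — contradiction.
  v5 = False:
    propagation gives v4=False, v2=False, v1=False, v3=True; an empty clause results — contradiction.
v7 = False:
  v5 = True:
    propagation gives v3=False, v4=True, v6=False, v1=True; an empty clause results — contradiction.
  v5 = False:
    propagation gives v2=False, v3=False, v1=True; an empty clause results — contradiction.
Every branch closes, so no satisfying assignment exists.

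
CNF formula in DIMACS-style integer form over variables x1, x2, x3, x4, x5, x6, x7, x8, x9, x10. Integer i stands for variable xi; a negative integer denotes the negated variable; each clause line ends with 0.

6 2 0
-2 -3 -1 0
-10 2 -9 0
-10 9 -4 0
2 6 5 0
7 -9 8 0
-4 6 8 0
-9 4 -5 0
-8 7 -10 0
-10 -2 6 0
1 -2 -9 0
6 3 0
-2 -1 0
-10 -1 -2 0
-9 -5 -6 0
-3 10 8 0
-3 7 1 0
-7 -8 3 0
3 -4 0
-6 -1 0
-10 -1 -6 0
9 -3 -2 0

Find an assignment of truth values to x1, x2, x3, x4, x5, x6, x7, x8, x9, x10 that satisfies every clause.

x1 = False  x2 = False  x3 = False  x4 = False  x5 = False  x6 = True  x7 = False  x8 = False  x9 = False  x10 = True

Check each clause:
  1. (x2 ∨ x6) — x6 is true.
  2. (¬x1 ∨ ¬x3 ∨ ¬x2) — ¬x3 is true.
  3. (¬x9 ∨ x2 ∨ ¬x10) — ¬x9 is true.
  4. (¬x10 ∨ ¬x4 ∨ x9) — ¬x4 is true.
  5. (x2 ∨ x6 ∨ x5) — x6 is true.
  6. (x8 ∨ ¬x9 ∨ x7) — ¬x9 is true.
  7. (x6 ∨ x8 ∨ ¬x4) — ¬x4 is true.
  8. (x4 ∨ ¬x9 ∨ ¬x5) — ¬x5 is true.
  9. (x7 ∨ ¬x10 ∨ ¬x8) — ¬x8 is true.
  10. (x6 ∨ ¬x10 ∨ ¬x2) — x6 is true.
  11. (¬x9 ∨ x1 ∨ ¬x2) — ¬x2 is true.
  12. (x6 ∨ x3) — x6 is true.
  13. (¬x1 ∨ ¬x2) — ¬x2 is true.
  14. (¬x2 ∨ ¬x1 ∨ ¬x10) — ¬x1 is true.
  15. (¬x6 ∨ ¬x5 ∨ ¬x9) — ¬x5 is true.
  16. (¬x3 ∨ x8 ∨ x10) — x10 is true.
  17. (x7 ∨ ¬x3 ∨ x1) — ¬x3 is true.
  18. (¬x8 ∨ x3 ∨ ¬x7) — ¬x8 is true.
  19. (x3 ∨ ¬x4) — ¬x4 is true.
  20. (¬x1 ∨ ¬x6) — ¬x1 is true.
  21. (¬x1 ∨ ¬x10 ∨ ¬x6) — ¬x1 is true.
  22. (x9 ∨ ¬x3 ∨ ¬x2) — ¬x3 is true.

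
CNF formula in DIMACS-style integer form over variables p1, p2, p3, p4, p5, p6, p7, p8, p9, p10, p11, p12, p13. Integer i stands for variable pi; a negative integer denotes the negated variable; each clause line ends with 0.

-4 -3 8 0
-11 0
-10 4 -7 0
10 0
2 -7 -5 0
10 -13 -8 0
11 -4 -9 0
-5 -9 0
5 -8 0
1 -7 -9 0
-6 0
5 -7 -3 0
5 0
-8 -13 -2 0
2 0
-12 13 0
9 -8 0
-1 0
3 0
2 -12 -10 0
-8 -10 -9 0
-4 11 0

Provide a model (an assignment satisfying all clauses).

p1=0, p2=1, p3=1, p4=0, p5=1, p6=0, p7=0, p8=0, p9=0, p10=1, p11=0, p12=0, p13=0

Unit propagation: (!p11) forces p11 = False.
(p10) is a unit clause, so p10 = True.
(!p6) is a unit clause, so p6 = False.
Unit propagation: (p5) forces p5 = True.
The clause (!p9) is unit: p9 must be False.
(p2) is a unit clause, so p2 = True.
Unit propagation: (!p8) forces p8 = False.
Unit propagation: (!p1) forces p1 = False.
Unit propagation: (p3) forces p3 = True.
(!p4) is a unit clause, so p4 = False.
Unit propagation: (!p7) forces p7 = False.
Pure literal: p12 appears only negated; assign p12 = False.
p13 is now unconstrained; take p13 = False.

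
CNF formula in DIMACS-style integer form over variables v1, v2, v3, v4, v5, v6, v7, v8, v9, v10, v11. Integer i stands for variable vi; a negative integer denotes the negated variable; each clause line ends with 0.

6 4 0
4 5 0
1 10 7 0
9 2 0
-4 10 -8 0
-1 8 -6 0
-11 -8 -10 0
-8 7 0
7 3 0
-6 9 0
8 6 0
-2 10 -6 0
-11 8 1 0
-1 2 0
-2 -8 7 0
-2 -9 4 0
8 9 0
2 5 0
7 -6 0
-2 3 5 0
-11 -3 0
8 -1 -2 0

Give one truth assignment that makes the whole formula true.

v5 occurs only positively in the remaining clauses — set v5 = True.
Pure literal: v7 appears only positively; assign v7 = True.
Set v1 = False and propagate.
Try v2 = False.
  then v9 is forced to True.
Set v3 = False and propagate.
The remaining clauses are satisfied by v4 = True, v6 = False, v8 = True, v10 = True, v11 = False.
Every clause has at least one true literal under this assignment.
Check each clause:
  1. (v6 || v4) — v4 is true.
  2. (v4 || v5) — v4 is true.
  3. (v10 || v7 || v1) — v10 is true.
  4. (v9 || v2) — v9 is true.
  5. (!v4 || !v8 || v10) — v10 is true.
  6. (!v1 || v8 || !v6) — v8 is true.
  7. (!v11 || !v10 || !v8) — !v11 is true.
  8. (!v8 || v7) — v7 is true.
  9. (v7 || v3) — v7 is true.
  10. (!v6 || v9) — v9 is true.
  11. (v6 || v8) — v8 is true.
  12. (!v6 || v10 || !v2) — !v6 is true.
  13. (!v11 || v8 || v1) — v8 is true.
  14. (!v1 || v2) — !v1 is true.
  15. (!v2 || v7 || !v8) — !v2 is true.
  16. (!v2 || v4 || !v9) — v4 is true.
  17. (v9 || v8) — v8 is true.
  18. (v5 || v2) — v5 is true.
  19. (v7 || !v6) — !v6 is true.
  20. (v5 || v3 || !v2) — v5 is true.
  21. (!v3 || !v11) — !v3 is true.
  22. (!v1 || v8 || !v2) — v8 is true.

v1=False, v2=False, v3=False, v4=True, v5=True, v6=False, v7=True, v8=True, v9=True, v10=True, v11=False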